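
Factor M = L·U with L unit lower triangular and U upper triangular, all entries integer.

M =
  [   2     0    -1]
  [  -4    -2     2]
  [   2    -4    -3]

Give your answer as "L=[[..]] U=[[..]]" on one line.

L=[[1,0,0],[-2,1,0],[1,2,1]] U=[[2,0,-1],[0,-2,0],[0,0,-2]]

  row1 -= -2·row0 → [0,-2,0]
  row2 -= 1·row0 → [0,-4,-2]
  row2 -= 2·row1 → [0,0,-2]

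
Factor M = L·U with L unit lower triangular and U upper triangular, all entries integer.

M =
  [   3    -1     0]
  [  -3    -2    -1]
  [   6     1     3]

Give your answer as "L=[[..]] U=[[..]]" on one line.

  r1 -= -1·r0 → [0,-3,-1]
  r2 -= 2·r0 → [0,3,3]
  r2 -= -1·r1 → [0,0,2]

L=[[1,0,0],[-1,1,0],[2,-1,1]] U=[[3,-1,0],[0,-3,-1],[0,0,2]]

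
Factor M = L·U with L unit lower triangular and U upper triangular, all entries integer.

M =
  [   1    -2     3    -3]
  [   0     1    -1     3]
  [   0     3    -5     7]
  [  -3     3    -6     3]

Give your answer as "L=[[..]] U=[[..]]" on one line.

L=[[1,0,0,0],[0,1,0,0],[0,3,1,0],[-3,-3,0,1]] U=[[1,-2,3,-3],[0,1,-1,3],[0,0,-2,-2],[0,0,0,3]]

  r1 -= 0·r0 → [0,1,-1,3]
  r2 -= 0·r0 → [0,3,-5,7]
  r3 -= -3·r0 → [0,-3,3,-6]
  r2 -= 3·r1 → [0,0,-2,-2]
  r3 -= -3·r1 → [0,0,0,3]
  r3 -= 0·r2 → [0,0,0,3]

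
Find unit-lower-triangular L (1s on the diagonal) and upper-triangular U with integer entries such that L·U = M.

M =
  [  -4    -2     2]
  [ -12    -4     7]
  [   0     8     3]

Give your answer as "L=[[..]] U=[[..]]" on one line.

L=[[1,0,0],[3,1,0],[0,4,1]] U=[[-4,-2,2],[0,2,1],[0,0,-1]]

  R1 -= 3·R0 → [0,2,1]
  R2 -= 0·R0 → [0,8,3]
  R2 -= 4·R1 → [0,0,-1]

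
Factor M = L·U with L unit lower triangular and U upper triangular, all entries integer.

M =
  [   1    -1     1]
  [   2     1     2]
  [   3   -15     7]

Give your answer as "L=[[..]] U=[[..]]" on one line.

  row1 -= 2·row0 → [0,3,0]
  row2 -= 3·row0 → [0,-12,4]
  row2 -= -4·row1 → [0,0,4]

L=[[1,0,0],[2,1,0],[3,-4,1]] U=[[1,-1,1],[0,3,0],[0,0,4]]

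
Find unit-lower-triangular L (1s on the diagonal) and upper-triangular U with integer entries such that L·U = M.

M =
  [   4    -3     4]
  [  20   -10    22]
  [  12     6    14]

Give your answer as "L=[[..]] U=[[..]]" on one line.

L=[[1,0,0],[5,1,0],[3,3,1]] U=[[4,-3,4],[0,5,2],[0,0,-4]]

  row1 -= 5·row0 → [0,5,2]
  row2 -= 3·row0 → [0,15,2]
  row2 -= 3·row1 → [0,0,-4]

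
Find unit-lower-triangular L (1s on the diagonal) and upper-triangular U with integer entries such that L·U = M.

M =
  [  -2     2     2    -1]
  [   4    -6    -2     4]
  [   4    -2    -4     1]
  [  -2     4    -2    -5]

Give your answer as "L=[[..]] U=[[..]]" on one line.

L=[[1,0,0,0],[-2,1,0,0],[-2,-1,1,0],[1,-1,-1,1]] U=[[-2,2,2,-1],[0,-2,2,2],[0,0,2,1],[0,0,0,-1]]

  row1 -= -2·row0 → [0,-2,2,2]
  row2 -= -2·row0 → [0,2,0,-1]
  row3 -= 1·row0 → [0,2,-4,-4]
  row2 -= -1·row1 → [0,0,2,1]
  row3 -= -1·row1 → [0,0,-2,-2]
  row3 -= -1·row2 → [0,0,0,-1]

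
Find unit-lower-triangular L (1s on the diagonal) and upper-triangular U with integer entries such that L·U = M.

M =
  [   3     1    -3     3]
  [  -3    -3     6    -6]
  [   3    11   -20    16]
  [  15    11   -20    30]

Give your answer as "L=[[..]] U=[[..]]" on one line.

L=[[1,0,0,0],[-1,1,0,0],[1,-5,1,0],[5,-3,-2,1]] U=[[3,1,-3,3],[0,-2,3,-3],[0,0,-2,-2],[0,0,0,2]]

  row1 -= -1·row0 → [0,-2,3,-3]
  row2 -= 1·row0 → [0,10,-17,13]
  row3 -= 5·row0 → [0,6,-5,15]
  row2 -= -5·row1 → [0,0,-2,-2]
  row3 -= -3·row1 → [0,0,4,6]
  row3 -= -2·row2 → [0,0,0,2]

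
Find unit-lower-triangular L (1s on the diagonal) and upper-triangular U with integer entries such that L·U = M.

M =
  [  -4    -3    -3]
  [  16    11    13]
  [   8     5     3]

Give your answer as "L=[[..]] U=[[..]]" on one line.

  R1 -= -4·R0 → [0,-1,1]
  R2 -= -2·R0 → [0,-1,-3]
  R2 -= 1·R1 → [0,0,-4]

L=[[1,0,0],[-4,1,0],[-2,1,1]] U=[[-4,-3,-3],[0,-1,1],[0,0,-4]]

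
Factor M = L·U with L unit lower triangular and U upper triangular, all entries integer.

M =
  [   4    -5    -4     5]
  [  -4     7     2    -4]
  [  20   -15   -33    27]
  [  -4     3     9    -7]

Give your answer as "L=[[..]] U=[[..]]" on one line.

L=[[1,0,0,0],[-1,1,0,0],[5,5,1,0],[-1,-1,-1,1]] U=[[4,-5,-4,5],[0,2,-2,1],[0,0,-3,-3],[0,0,0,-4]]

  r1 -= -1·r0 → [0,2,-2,1]
  r2 -= 5·r0 → [0,10,-13,2]
  r3 -= -1·r0 → [0,-2,5,-2]
  r2 -= 5·r1 → [0,0,-3,-3]
  r3 -= -1·r1 → [0,0,3,-1]
  r3 -= -1·r2 → [0,0,0,-4]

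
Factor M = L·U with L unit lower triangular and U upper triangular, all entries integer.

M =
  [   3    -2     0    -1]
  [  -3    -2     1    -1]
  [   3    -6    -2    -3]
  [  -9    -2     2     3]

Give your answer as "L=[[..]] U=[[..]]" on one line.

L=[[1,0,0,0],[-1,1,0,0],[1,1,1,0],[-3,2,0,1]] U=[[3,-2,0,-1],[0,-4,1,-2],[0,0,-3,0],[0,0,0,4]]

  r1 -= -1·r0 → [0,-4,1,-2]
  r2 -= 1·r0 → [0,-4,-2,-2]
  r3 -= -3·r0 → [0,-8,2,0]
  r2 -= 1·r1 → [0,0,-3,0]
  r3 -= 2·r1 → [0,0,0,4]
  r3 -= 0·r2 → [0,0,0,4]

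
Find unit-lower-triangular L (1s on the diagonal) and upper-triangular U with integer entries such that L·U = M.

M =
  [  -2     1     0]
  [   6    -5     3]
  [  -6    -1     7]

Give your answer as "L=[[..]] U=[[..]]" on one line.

  row1 -= -3·row0 → [0,-2,3]
  row2 -= 3·row0 → [0,-4,7]
  row2 -= 2·row1 → [0,0,1]

L=[[1,0,0],[-3,1,0],[3,2,1]] U=[[-2,1,0],[0,-2,3],[0,0,1]]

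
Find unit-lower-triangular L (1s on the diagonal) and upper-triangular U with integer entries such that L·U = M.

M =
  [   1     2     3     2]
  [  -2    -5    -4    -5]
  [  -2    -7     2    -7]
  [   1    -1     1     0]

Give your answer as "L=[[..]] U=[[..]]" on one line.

  r1 -= -2·r0 → [0,-1,2,-1]
  r2 -= -2·r0 → [0,-3,8,-3]
  r3 -= 1·r0 → [0,-3,-2,-2]
  r2 -= 3·r1 → [0,0,2,0]
  r3 -= 3·r1 → [0,0,-8,1]
  r3 -= -4·r2 → [0,0,0,1]

L=[[1,0,0,0],[-2,1,0,0],[-2,3,1,0],[1,3,-4,1]] U=[[1,2,3,2],[0,-1,2,-1],[0,0,2,0],[0,0,0,1]]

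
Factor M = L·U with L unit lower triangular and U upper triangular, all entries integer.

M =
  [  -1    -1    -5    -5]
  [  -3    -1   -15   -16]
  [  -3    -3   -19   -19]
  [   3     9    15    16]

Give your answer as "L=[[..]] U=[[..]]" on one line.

  row1 -= 3·row0 → [0,2,0,-1]
  row2 -= 3·row0 → [0,0,-4,-4]
  row3 -= -3·row0 → [0,6,0,1]
  row2 -= 0·row1 → [0,0,-4,-4]
  row3 -= 3·row1 → [0,0,0,4]
  row3 -= 0·row2 → [0,0,0,4]

L=[[1,0,0,0],[3,1,0,0],[3,0,1,0],[-3,3,0,1]] U=[[-1,-1,-5,-5],[0,2,0,-1],[0,0,-4,-4],[0,0,0,4]]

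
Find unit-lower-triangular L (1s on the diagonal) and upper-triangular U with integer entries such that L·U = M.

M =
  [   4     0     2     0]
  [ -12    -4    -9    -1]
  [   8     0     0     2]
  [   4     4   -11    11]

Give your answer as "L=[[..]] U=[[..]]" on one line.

L=[[1,0,0,0],[-3,1,0,0],[2,0,1,0],[1,-1,4,1]] U=[[4,0,2,0],[0,-4,-3,-1],[0,0,-4,2],[0,0,0,2]]

  R1 -= -3·R0 → [0,-4,-3,-1]
  R2 -= 2·R0 → [0,0,-4,2]
  R3 -= 1·R0 → [0,4,-13,11]
  R2 -= 0·R1 → [0,0,-4,2]
  R3 -= -1·R1 → [0,0,-16,10]
  R3 -= 4·R2 → [0,0,0,2]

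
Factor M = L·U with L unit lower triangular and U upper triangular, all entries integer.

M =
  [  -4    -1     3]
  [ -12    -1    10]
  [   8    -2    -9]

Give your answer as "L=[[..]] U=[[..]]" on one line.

L=[[1,0,0],[3,1,0],[-2,-2,1]] U=[[-4,-1,3],[0,2,1],[0,0,-1]]

  R1 -= 3·R0 → [0,2,1]
  R2 -= -2·R0 → [0,-4,-3]
  R2 -= -2·R1 → [0,0,-1]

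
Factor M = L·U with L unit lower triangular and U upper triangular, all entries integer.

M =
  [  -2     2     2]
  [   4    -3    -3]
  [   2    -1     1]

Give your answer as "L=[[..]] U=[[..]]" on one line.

L=[[1,0,0],[-2,1,0],[-1,1,1]] U=[[-2,2,2],[0,1,1],[0,0,2]]

  row1 -= -2·row0 → [0,1,1]
  row2 -= -1·row0 → [0,1,3]
  row2 -= 1·row1 → [0,0,2]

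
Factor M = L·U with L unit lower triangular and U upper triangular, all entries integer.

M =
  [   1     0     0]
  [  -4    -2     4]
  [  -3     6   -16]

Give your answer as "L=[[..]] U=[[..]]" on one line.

  row1 -= -4·row0 → [0,-2,4]
  row2 -= -3·row0 → [0,6,-16]
  row2 -= -3·row1 → [0,0,-4]

L=[[1,0,0],[-4,1,0],[-3,-3,1]] U=[[1,0,0],[0,-2,4],[0,0,-4]]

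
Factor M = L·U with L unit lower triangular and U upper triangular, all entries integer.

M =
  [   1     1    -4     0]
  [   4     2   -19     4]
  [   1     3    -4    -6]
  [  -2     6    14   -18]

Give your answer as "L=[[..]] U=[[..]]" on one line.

L=[[1,0,0,0],[4,1,0,0],[1,-1,1,0],[-2,-4,2,1]] U=[[1,1,-4,0],[0,-2,-3,4],[0,0,-3,-2],[0,0,0,2]]

  R1 -= 4·R0 → [0,-2,-3,4]
  R2 -= 1·R0 → [0,2,0,-6]
  R3 -= -2·R0 → [0,8,6,-18]
  R2 -= -1·R1 → [0,0,-3,-2]
  R3 -= -4·R1 → [0,0,-6,-2]
  R3 -= 2·R2 → [0,0,0,2]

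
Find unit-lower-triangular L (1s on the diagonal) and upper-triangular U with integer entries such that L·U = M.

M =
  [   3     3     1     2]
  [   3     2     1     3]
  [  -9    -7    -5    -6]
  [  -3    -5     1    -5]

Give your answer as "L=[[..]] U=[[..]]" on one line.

  row1 -= 1·row0 → [0,-1,0,1]
  row2 -= -3·row0 → [0,2,-2,0]
  row3 -= -1·row0 → [0,-2,2,-3]
  row2 -= -2·row1 → [0,0,-2,2]
  row3 -= 2·row1 → [0,0,2,-5]
  row3 -= -1·row2 → [0,0,0,-3]

L=[[1,0,0,0],[1,1,0,0],[-3,-2,1,0],[-1,2,-1,1]] U=[[3,3,1,2],[0,-1,0,1],[0,0,-2,2],[0,0,0,-3]]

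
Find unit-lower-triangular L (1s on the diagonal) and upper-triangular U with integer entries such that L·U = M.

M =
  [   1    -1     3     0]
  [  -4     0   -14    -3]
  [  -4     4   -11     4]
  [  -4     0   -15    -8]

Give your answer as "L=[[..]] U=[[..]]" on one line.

  R1 -= -4·R0 → [0,-4,-2,-3]
  R2 -= -4·R0 → [0,0,1,4]
  R3 -= -4·R0 → [0,-4,-3,-8]
  R2 -= 0·R1 → [0,0,1,4]
  R3 -= 1·R1 → [0,0,-1,-5]
  R3 -= -1·R2 → [0,0,0,-1]

L=[[1,0,0,0],[-4,1,0,0],[-4,0,1,0],[-4,1,-1,1]] U=[[1,-1,3,0],[0,-4,-2,-3],[0,0,1,4],[0,0,0,-1]]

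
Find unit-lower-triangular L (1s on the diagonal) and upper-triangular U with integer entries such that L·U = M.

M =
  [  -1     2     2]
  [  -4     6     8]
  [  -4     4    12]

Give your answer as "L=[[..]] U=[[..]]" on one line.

L=[[1,0,0],[4,1,0],[4,2,1]] U=[[-1,2,2],[0,-2,0],[0,0,4]]

  R1 -= 4·R0 → [0,-2,0]
  R2 -= 4·R0 → [0,-4,4]
  R2 -= 2·R1 → [0,0,4]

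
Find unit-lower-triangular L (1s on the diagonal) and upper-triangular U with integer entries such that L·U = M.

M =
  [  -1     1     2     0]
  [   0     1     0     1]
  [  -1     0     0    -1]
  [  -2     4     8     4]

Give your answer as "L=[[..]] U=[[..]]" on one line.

L=[[1,0,0,0],[0,1,0,0],[1,-1,1,0],[2,2,-2,1]] U=[[-1,1,2,0],[0,1,0,1],[0,0,-2,0],[0,0,0,2]]

  R1 -= 0·R0 → [0,1,0,1]
  R2 -= 1·R0 → [0,-1,-2,-1]
  R3 -= 2·R0 → [0,2,4,4]
  R2 -= -1·R1 → [0,0,-2,0]
  R3 -= 2·R1 → [0,0,4,2]
  R3 -= -2·R2 → [0,0,0,2]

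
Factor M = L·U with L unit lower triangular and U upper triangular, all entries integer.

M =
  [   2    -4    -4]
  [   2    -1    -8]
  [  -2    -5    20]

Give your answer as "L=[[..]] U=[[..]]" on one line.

L=[[1,0,0],[1,1,0],[-1,-3,1]] U=[[2,-4,-4],[0,3,-4],[0,0,4]]

  r1 -= 1·r0 → [0,3,-4]
  r2 -= -1·r0 → [0,-9,16]
  r2 -= -3·r1 → [0,0,4]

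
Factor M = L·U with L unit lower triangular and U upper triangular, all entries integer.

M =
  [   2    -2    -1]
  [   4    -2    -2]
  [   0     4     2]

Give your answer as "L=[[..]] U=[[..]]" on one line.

  row1 -= 2·row0 → [0,2,0]
  row2 -= 0·row0 → [0,4,2]
  row2 -= 2·row1 → [0,0,2]

L=[[1,0,0],[2,1,0],[0,2,1]] U=[[2,-2,-1],[0,2,0],[0,0,2]]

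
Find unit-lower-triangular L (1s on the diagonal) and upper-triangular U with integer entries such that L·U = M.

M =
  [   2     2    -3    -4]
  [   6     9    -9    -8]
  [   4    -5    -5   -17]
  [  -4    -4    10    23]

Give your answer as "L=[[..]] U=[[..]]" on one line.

L=[[1,0,0,0],[3,1,0,0],[2,-3,1,0],[-2,0,4,1]] U=[[2,2,-3,-4],[0,3,0,4],[0,0,1,3],[0,0,0,3]]

  R1 -= 3·R0 → [0,3,0,4]
  R2 -= 2·R0 → [0,-9,1,-9]
  R3 -= -2·R0 → [0,0,4,15]
  R2 -= -3·R1 → [0,0,1,3]
  R3 -= 0·R1 → [0,0,4,15]
  R3 -= 4·R2 → [0,0,0,3]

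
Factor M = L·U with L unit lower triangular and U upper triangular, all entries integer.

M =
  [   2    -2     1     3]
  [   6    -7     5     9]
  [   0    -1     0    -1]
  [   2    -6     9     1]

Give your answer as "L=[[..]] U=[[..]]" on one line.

L=[[1,0,0,0],[3,1,0,0],[0,1,1,0],[1,4,0,1]] U=[[2,-2,1,3],[0,-1,2,0],[0,0,-2,-1],[0,0,0,-2]]

  r1 -= 3·r0 → [0,-1,2,0]
  r2 -= 0·r0 → [0,-1,0,-1]
  r3 -= 1·r0 → [0,-4,8,-2]
  r2 -= 1·r1 → [0,0,-2,-1]
  r3 -= 4·r1 → [0,0,0,-2]
  r3 -= 0·r2 → [0,0,0,-2]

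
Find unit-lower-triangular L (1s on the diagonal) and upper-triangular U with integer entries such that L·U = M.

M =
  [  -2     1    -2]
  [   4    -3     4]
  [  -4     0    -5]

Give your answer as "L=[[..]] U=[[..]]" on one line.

  r1 -= -2·r0 → [0,-1,0]
  r2 -= 2·r0 → [0,-2,-1]
  r2 -= 2·r1 → [0,0,-1]

L=[[1,0,0],[-2,1,0],[2,2,1]] U=[[-2,1,-2],[0,-1,0],[0,0,-1]]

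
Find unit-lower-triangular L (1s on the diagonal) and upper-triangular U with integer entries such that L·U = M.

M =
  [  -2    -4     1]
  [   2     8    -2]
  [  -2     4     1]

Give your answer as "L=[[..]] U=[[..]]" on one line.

  r1 -= -1·r0 → [0,4,-1]
  r2 -= 1·r0 → [0,8,0]
  r2 -= 2·r1 → [0,0,2]

L=[[1,0,0],[-1,1,0],[1,2,1]] U=[[-2,-4,1],[0,4,-1],[0,0,2]]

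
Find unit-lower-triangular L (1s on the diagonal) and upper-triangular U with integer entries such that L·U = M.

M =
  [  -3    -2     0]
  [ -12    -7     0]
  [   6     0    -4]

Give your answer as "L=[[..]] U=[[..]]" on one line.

L=[[1,0,0],[4,1,0],[-2,-4,1]] U=[[-3,-2,0],[0,1,0],[0,0,-4]]

  r1 -= 4·r0 → [0,1,0]
  r2 -= -2·r0 → [0,-4,-4]
  r2 -= -4·r1 → [0,0,-4]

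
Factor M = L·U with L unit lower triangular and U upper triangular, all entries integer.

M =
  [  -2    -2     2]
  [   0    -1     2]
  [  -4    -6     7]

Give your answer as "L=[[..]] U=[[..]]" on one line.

L=[[1,0,0],[0,1,0],[2,2,1]] U=[[-2,-2,2],[0,-1,2],[0,0,-1]]

  row1 -= 0·row0 → [0,-1,2]
  row2 -= 2·row0 → [0,-2,3]
  row2 -= 2·row1 → [0,0,-1]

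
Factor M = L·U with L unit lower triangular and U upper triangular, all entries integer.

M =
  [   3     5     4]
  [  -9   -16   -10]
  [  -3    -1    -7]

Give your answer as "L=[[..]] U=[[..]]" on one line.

L=[[1,0,0],[-3,1,0],[-1,-4,1]] U=[[3,5,4],[0,-1,2],[0,0,5]]

  row1 -= -3·row0 → [0,-1,2]
  row2 -= -1·row0 → [0,4,-3]
  row2 -= -4·row1 → [0,0,5]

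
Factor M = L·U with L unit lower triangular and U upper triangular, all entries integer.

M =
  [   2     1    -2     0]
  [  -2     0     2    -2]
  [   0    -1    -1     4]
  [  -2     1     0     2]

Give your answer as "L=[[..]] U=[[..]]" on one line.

  r1 -= -1·r0 → [0,1,0,-2]
  r2 -= 0·r0 → [0,-1,-1,4]
  r3 -= -1·r0 → [0,2,-2,2]
  r2 -= -1·r1 → [0,0,-1,2]
  r3 -= 2·r1 → [0,0,-2,6]
  r3 -= 2·r2 → [0,0,0,2]

L=[[1,0,0,0],[-1,1,0,0],[0,-1,1,0],[-1,2,2,1]] U=[[2,1,-2,0],[0,1,0,-2],[0,0,-1,2],[0,0,0,2]]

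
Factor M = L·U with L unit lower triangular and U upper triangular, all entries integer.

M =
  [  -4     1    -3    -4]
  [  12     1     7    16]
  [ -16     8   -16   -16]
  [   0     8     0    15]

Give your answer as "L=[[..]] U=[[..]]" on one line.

L=[[1,0,0,0],[-3,1,0,0],[4,1,1,0],[0,2,-2,1]] U=[[-4,1,-3,-4],[0,4,-2,4],[0,0,-2,-4],[0,0,0,-1]]

  r1 -= -3·r0 → [0,4,-2,4]
  r2 -= 4·r0 → [0,4,-4,0]
  r3 -= 0·r0 → [0,8,0,15]
  r2 -= 1·r1 → [0,0,-2,-4]
  r3 -= 2·r1 → [0,0,4,7]
  r3 -= -2·r2 → [0,0,0,-1]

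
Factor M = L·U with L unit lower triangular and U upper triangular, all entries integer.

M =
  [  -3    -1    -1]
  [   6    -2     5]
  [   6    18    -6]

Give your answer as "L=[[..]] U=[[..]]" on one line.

L=[[1,0,0],[-2,1,0],[-2,-4,1]] U=[[-3,-1,-1],[0,-4,3],[0,0,4]]

  r1 -= -2·r0 → [0,-4,3]
  r2 -= -2·r0 → [0,16,-8]
  r2 -= -4·r1 → [0,0,4]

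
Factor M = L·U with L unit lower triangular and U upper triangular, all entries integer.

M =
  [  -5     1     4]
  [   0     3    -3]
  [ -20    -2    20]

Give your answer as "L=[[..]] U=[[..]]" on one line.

L=[[1,0,0],[0,1,0],[4,-2,1]] U=[[-5,1,4],[0,3,-3],[0,0,-2]]

  R1 -= 0·R0 → [0,3,-3]
  R2 -= 4·R0 → [0,-6,4]
  R2 -= -2·R1 → [0,0,-2]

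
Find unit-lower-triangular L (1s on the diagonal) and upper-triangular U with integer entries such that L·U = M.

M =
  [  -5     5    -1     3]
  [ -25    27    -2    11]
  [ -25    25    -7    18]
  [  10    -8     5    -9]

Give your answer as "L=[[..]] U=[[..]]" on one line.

  r1 -= 5·r0 → [0,2,3,-4]
  r2 -= 5·r0 → [0,0,-2,3]
  r3 -= -2·r0 → [0,2,3,-3]
  r2 -= 0·r1 → [0,0,-2,3]
  r3 -= 1·r1 → [0,0,0,1]
  r3 -= 0·r2 → [0,0,0,1]

L=[[1,0,0,0],[5,1,0,0],[5,0,1,0],[-2,1,0,1]] U=[[-5,5,-1,3],[0,2,3,-4],[0,0,-2,3],[0,0,0,1]]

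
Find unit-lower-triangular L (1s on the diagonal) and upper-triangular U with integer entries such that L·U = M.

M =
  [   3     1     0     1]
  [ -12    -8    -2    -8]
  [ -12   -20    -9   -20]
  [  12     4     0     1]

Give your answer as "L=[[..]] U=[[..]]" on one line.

  row1 -= -4·row0 → [0,-4,-2,-4]
  row2 -= -4·row0 → [0,-16,-9,-16]
  row3 -= 4·row0 → [0,0,0,-3]
  row2 -= 4·row1 → [0,0,-1,0]
  row3 -= 0·row1 → [0,0,0,-3]
  row3 -= 0·row2 → [0,0,0,-3]

L=[[1,0,0,0],[-4,1,0,0],[-4,4,1,0],[4,0,0,1]] U=[[3,1,0,1],[0,-4,-2,-4],[0,0,-1,0],[0,0,0,-3]]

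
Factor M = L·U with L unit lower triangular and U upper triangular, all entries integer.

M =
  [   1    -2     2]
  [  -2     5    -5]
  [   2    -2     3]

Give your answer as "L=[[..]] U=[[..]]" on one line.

L=[[1,0,0],[-2,1,0],[2,2,1]] U=[[1,-2,2],[0,1,-1],[0,0,1]]

  R1 -= -2·R0 → [0,1,-1]
  R2 -= 2·R0 → [0,2,-1]
  R2 -= 2·R1 → [0,0,1]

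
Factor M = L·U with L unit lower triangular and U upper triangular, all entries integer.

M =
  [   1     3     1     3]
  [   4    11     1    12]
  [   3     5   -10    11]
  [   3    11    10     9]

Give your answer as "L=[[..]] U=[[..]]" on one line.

L=[[1,0,0,0],[4,1,0,0],[3,4,1,0],[3,-2,-1,1]] U=[[1,3,1,3],[0,-1,-3,0],[0,0,-1,2],[0,0,0,2]]

  row1 -= 4·row0 → [0,-1,-3,0]
  row2 -= 3·row0 → [0,-4,-13,2]
  row3 -= 3·row0 → [0,2,7,0]
  row2 -= 4·row1 → [0,0,-1,2]
  row3 -= -2·row1 → [0,0,1,0]
  row3 -= -1·row2 → [0,0,0,2]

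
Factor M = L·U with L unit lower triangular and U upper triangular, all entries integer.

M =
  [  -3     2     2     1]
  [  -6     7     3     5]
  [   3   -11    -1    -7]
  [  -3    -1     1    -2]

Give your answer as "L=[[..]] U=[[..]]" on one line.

  R1 -= 2·R0 → [0,3,-1,3]
  R2 -= -1·R0 → [0,-9,1,-6]
  R3 -= 1·R0 → [0,-3,-1,-3]
  R2 -= -3·R1 → [0,0,-2,3]
  R3 -= -1·R1 → [0,0,-2,0]
  R3 -= 1·R2 → [0,0,0,-3]

L=[[1,0,0,0],[2,1,0,0],[-1,-3,1,0],[1,-1,1,1]] U=[[-3,2,2,1],[0,3,-1,3],[0,0,-2,3],[0,0,0,-3]]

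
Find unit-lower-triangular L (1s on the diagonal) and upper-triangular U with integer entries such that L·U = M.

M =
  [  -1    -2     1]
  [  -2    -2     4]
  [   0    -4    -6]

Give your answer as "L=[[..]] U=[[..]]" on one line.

L=[[1,0,0],[2,1,0],[0,-2,1]] U=[[-1,-2,1],[0,2,2],[0,0,-2]]

  row1 -= 2·row0 → [0,2,2]
  row2 -= 0·row0 → [0,-4,-6]
  row2 -= -2·row1 → [0,0,-2]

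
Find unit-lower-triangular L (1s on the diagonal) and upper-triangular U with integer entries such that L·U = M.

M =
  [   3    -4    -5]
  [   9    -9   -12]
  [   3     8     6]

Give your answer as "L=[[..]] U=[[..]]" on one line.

L=[[1,0,0],[3,1,0],[1,4,1]] U=[[3,-4,-5],[0,3,3],[0,0,-1]]

  r1 -= 3·r0 → [0,3,3]
  r2 -= 1·r0 → [0,12,11]
  r2 -= 4·r1 → [0,0,-1]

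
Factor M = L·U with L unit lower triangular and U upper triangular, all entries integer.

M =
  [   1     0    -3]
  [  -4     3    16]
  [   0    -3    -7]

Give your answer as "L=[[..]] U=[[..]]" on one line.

  r1 -= -4·r0 → [0,3,4]
  r2 -= 0·r0 → [0,-3,-7]
  r2 -= -1·r1 → [0,0,-3]

L=[[1,0,0],[-4,1,0],[0,-1,1]] U=[[1,0,-3],[0,3,4],[0,0,-3]]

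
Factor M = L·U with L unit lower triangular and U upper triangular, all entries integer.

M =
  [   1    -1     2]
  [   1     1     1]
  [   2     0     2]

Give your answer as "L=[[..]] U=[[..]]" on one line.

  r1 -= 1·r0 → [0,2,-1]
  r2 -= 2·r0 → [0,2,-2]
  r2 -= 1·r1 → [0,0,-1]

L=[[1,0,0],[1,1,0],[2,1,1]] U=[[1,-1,2],[0,2,-1],[0,0,-1]]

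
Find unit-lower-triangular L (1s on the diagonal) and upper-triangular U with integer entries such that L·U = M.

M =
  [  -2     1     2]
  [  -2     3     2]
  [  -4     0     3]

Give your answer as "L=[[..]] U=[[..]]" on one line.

L=[[1,0,0],[1,1,0],[2,-1,1]] U=[[-2,1,2],[0,2,0],[0,0,-1]]

  r1 -= 1·r0 → [0,2,0]
  r2 -= 2·r0 → [0,-2,-1]
  r2 -= -1·r1 → [0,0,-1]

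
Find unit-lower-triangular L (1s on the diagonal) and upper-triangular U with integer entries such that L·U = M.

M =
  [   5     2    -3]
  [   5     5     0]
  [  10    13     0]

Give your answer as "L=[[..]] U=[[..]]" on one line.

L=[[1,0,0],[1,1,0],[2,3,1]] U=[[5,2,-3],[0,3,3],[0,0,-3]]

  r1 -= 1·r0 → [0,3,3]
  r2 -= 2·r0 → [0,9,6]
  r2 -= 3·r1 → [0,0,-3]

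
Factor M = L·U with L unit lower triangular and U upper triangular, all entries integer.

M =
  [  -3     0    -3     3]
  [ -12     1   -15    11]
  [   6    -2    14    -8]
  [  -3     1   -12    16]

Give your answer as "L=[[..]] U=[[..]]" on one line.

L=[[1,0,0,0],[4,1,0,0],[-2,-2,1,0],[1,1,-3,1]] U=[[-3,0,-3,3],[0,1,-3,-1],[0,0,2,-4],[0,0,0,2]]

  r1 -= 4·r0 → [0,1,-3,-1]
  r2 -= -2·r0 → [0,-2,8,-2]
  r3 -= 1·r0 → [0,1,-9,13]
  r2 -= -2·r1 → [0,0,2,-4]
  r3 -= 1·r1 → [0,0,-6,14]
  r3 -= -3·r2 → [0,0,0,2]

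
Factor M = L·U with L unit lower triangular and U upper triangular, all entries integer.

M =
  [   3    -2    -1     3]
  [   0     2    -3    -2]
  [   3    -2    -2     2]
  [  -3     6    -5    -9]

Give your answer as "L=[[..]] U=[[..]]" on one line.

L=[[1,0,0,0],[0,1,0,0],[1,0,1,0],[-1,2,0,1]] U=[[3,-2,-1,3],[0,2,-3,-2],[0,0,-1,-1],[0,0,0,-2]]

  r1 -= 0·r0 → [0,2,-3,-2]
  r2 -= 1·r0 → [0,0,-1,-1]
  r3 -= -1·r0 → [0,4,-6,-6]
  r2 -= 0·r1 → [0,0,-1,-1]
  r3 -= 2·r1 → [0,0,0,-2]
  r3 -= 0·r2 → [0,0,0,-2]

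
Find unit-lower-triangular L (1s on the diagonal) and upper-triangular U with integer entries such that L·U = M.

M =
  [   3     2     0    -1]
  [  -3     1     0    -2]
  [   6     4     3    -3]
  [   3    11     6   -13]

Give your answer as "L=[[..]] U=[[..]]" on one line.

L=[[1,0,0,0],[-1,1,0,0],[2,0,1,0],[1,3,2,1]] U=[[3,2,0,-1],[0,3,0,-3],[0,0,3,-1],[0,0,0,-1]]

  r1 -= -1·r0 → [0,3,0,-3]
  r2 -= 2·r0 → [0,0,3,-1]
  r3 -= 1·r0 → [0,9,6,-12]
  r2 -= 0·r1 → [0,0,3,-1]
  r3 -= 3·r1 → [0,0,6,-3]
  r3 -= 2·r2 → [0,0,0,-1]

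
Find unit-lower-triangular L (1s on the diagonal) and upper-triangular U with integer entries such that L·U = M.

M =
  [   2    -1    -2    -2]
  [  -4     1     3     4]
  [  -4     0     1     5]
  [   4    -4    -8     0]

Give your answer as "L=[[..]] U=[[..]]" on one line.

L=[[1,0,0,0],[-2,1,0,0],[-2,2,1,0],[2,2,2,1]] U=[[2,-1,-2,-2],[0,-1,-1,0],[0,0,-1,1],[0,0,0,2]]

  row1 -= -2·row0 → [0,-1,-1,0]
  row2 -= -2·row0 → [0,-2,-3,1]
  row3 -= 2·row0 → [0,-2,-4,4]
  row2 -= 2·row1 → [0,0,-1,1]
  row3 -= 2·row1 → [0,0,-2,4]
  row3 -= 2·row2 → [0,0,0,2]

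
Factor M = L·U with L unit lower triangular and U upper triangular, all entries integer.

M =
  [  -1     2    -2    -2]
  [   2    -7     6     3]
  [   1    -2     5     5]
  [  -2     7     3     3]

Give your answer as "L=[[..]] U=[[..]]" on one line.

  R1 -= -2·R0 → [0,-3,2,-1]
  R2 -= -1·R0 → [0,0,3,3]
  R3 -= 2·R0 → [0,3,7,7]
  R2 -= 0·R1 → [0,0,3,3]
  R3 -= -1·R1 → [0,0,9,6]
  R3 -= 3·R2 → [0,0,0,-3]

L=[[1,0,0,0],[-2,1,0,0],[-1,0,1,0],[2,-1,3,1]] U=[[-1,2,-2,-2],[0,-3,2,-1],[0,0,3,3],[0,0,0,-3]]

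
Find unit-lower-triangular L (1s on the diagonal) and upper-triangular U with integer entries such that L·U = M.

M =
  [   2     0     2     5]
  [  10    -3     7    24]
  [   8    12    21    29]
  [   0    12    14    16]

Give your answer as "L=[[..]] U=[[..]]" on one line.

L=[[1,0,0,0],[5,1,0,0],[4,-4,1,0],[0,-4,2,1]] U=[[2,0,2,5],[0,-3,-3,-1],[0,0,1,5],[0,0,0,2]]

  r1 -= 5·r0 → [0,-3,-3,-1]
  r2 -= 4·r0 → [0,12,13,9]
  r3 -= 0·r0 → [0,12,14,16]
  r2 -= -4·r1 → [0,0,1,5]
  r3 -= -4·r1 → [0,0,2,12]
  r3 -= 2·r2 → [0,0,0,2]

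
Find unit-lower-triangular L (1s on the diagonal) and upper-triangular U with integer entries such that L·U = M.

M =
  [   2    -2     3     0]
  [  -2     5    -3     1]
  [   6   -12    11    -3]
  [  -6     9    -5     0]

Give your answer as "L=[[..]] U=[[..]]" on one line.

L=[[1,0,0,0],[-1,1,0,0],[3,-2,1,0],[-3,1,2,1]] U=[[2,-2,3,0],[0,3,0,1],[0,0,2,-1],[0,0,0,1]]

  R1 -= -1·R0 → [0,3,0,1]
  R2 -= 3·R0 → [0,-6,2,-3]
  R3 -= -3·R0 → [0,3,4,0]
  R2 -= -2·R1 → [0,0,2,-1]
  R3 -= 1·R1 → [0,0,4,-1]
  R3 -= 2·R2 → [0,0,0,1]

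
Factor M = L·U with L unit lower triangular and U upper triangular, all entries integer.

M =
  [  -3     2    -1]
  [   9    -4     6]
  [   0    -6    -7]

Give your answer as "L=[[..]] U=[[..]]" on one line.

  R1 -= -3·R0 → [0,2,3]
  R2 -= 0·R0 → [0,-6,-7]
  R2 -= -3·R1 → [0,0,2]

L=[[1,0,0],[-3,1,0],[0,-3,1]] U=[[-3,2,-1],[0,2,3],[0,0,2]]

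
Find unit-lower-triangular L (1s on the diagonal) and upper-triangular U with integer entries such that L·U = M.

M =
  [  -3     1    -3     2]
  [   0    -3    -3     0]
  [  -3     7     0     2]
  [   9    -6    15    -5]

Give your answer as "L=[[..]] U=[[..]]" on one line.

L=[[1,0,0,0],[0,1,0,0],[1,-2,1,0],[-3,1,-3,1]] U=[[-3,1,-3,2],[0,-3,-3,0],[0,0,-3,0],[0,0,0,1]]

  row1 -= 0·row0 → [0,-3,-3,0]
  row2 -= 1·row0 → [0,6,3,0]
  row3 -= -3·row0 → [0,-3,6,1]
  row2 -= -2·row1 → [0,0,-3,0]
  row3 -= 1·row1 → [0,0,9,1]
  row3 -= -3·row2 → [0,0,0,1]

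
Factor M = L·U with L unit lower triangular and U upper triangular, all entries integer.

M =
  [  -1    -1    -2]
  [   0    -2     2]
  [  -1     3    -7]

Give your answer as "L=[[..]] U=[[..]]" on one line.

  row1 -= 0·row0 → [0,-2,2]
  row2 -= 1·row0 → [0,4,-5]
  row2 -= -2·row1 → [0,0,-1]

L=[[1,0,0],[0,1,0],[1,-2,1]] U=[[-1,-1,-2],[0,-2,2],[0,0,-1]]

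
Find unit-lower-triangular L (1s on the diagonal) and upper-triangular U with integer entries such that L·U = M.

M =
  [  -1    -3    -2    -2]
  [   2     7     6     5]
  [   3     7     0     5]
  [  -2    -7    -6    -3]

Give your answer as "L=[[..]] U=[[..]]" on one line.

L=[[1,0,0,0],[-2,1,0,0],[-3,-2,1,0],[2,-1,0,1]] U=[[-1,-3,-2,-2],[0,1,2,1],[0,0,-2,1],[0,0,0,2]]

  R1 -= -2·R0 → [0,1,2,1]
  R2 -= -3·R0 → [0,-2,-6,-1]
  R3 -= 2·R0 → [0,-1,-2,1]
  R2 -= -2·R1 → [0,0,-2,1]
  R3 -= -1·R1 → [0,0,0,2]
  R3 -= 0·R2 → [0,0,0,2]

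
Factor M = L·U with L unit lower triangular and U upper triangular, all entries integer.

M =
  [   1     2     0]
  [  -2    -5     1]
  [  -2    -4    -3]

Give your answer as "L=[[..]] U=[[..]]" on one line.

L=[[1,0,0],[-2,1,0],[-2,0,1]] U=[[1,2,0],[0,-1,1],[0,0,-3]]

  R1 -= -2·R0 → [0,-1,1]
  R2 -= -2·R0 → [0,0,-3]
  R2 -= 0·R1 → [0,0,-3]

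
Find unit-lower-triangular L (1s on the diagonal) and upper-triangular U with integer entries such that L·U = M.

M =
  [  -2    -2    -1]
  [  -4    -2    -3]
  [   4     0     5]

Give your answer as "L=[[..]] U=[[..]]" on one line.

  row1 -= 2·row0 → [0,2,-1]
  row2 -= -2·row0 → [0,-4,3]
  row2 -= -2·row1 → [0,0,1]

L=[[1,0,0],[2,1,0],[-2,-2,1]] U=[[-2,-2,-1],[0,2,-1],[0,0,1]]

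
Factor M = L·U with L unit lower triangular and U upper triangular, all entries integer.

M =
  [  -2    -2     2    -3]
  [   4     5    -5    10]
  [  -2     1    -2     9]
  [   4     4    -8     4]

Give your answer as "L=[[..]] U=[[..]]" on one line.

  row1 -= -2·row0 → [0,1,-1,4]
  row2 -= 1·row0 → [0,3,-4,12]
  row3 -= -2·row0 → [0,0,-4,-2]
  row2 -= 3·row1 → [0,0,-1,0]
  row3 -= 0·row1 → [0,0,-4,-2]
  row3 -= 4·row2 → [0,0,0,-2]

L=[[1,0,0,0],[-2,1,0,0],[1,3,1,0],[-2,0,4,1]] U=[[-2,-2,2,-3],[0,1,-1,4],[0,0,-1,0],[0,0,0,-2]]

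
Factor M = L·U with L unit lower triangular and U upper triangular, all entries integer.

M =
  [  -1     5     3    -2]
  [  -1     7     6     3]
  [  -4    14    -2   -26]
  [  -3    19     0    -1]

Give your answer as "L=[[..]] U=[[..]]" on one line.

  r1 -= 1·r0 → [0,2,3,5]
  r2 -= 4·r0 → [0,-6,-14,-18]
  r3 -= 3·r0 → [0,4,-9,5]
  r2 -= -3·r1 → [0,0,-5,-3]
  r3 -= 2·r1 → [0,0,-15,-5]
  r3 -= 3·r2 → [0,0,0,4]

L=[[1,0,0,0],[1,1,0,0],[4,-3,1,0],[3,2,3,1]] U=[[-1,5,3,-2],[0,2,3,5],[0,0,-5,-3],[0,0,0,4]]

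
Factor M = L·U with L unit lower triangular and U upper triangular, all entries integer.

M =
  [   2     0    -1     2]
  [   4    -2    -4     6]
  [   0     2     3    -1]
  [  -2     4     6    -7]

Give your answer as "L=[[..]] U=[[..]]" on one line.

  row1 -= 2·row0 → [0,-2,-2,2]
  row2 -= 0·row0 → [0,2,3,-1]
  row3 -= -1·row0 → [0,4,5,-5]
  row2 -= -1·row1 → [0,0,1,1]
  row3 -= -2·row1 → [0,0,1,-1]
  row3 -= 1·row2 → [0,0,0,-2]

L=[[1,0,0,0],[2,1,0,0],[0,-1,1,0],[-1,-2,1,1]] U=[[2,0,-1,2],[0,-2,-2,2],[0,0,1,1],[0,0,0,-2]]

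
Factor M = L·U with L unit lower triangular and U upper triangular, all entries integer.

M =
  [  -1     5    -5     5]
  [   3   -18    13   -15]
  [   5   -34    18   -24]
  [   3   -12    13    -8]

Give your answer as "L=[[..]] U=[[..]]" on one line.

  R1 -= -3·R0 → [0,-3,-2,0]
  R2 -= -5·R0 → [0,-9,-7,1]
  R3 -= -3·R0 → [0,3,-2,7]
  R2 -= 3·R1 → [0,0,-1,1]
  R3 -= -1·R1 → [0,0,-4,7]
  R3 -= 4·R2 → [0,0,0,3]

L=[[1,0,0,0],[-3,1,0,0],[-5,3,1,0],[-3,-1,4,1]] U=[[-1,5,-5,5],[0,-3,-2,0],[0,0,-1,1],[0,0,0,3]]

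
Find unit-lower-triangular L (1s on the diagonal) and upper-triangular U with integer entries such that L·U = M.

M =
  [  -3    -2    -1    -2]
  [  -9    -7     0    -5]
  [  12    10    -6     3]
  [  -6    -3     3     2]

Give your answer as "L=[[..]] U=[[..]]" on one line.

  r1 -= 3·r0 → [0,-1,3,1]
  r2 -= -4·r0 → [0,2,-10,-5]
  r3 -= 2·r0 → [0,1,5,6]
  r2 -= -2·r1 → [0,0,-4,-3]
  r3 -= -1·r1 → [0,0,8,7]
  r3 -= -2·r2 → [0,0,0,1]

L=[[1,0,0,0],[3,1,0,0],[-4,-2,1,0],[2,-1,-2,1]] U=[[-3,-2,-1,-2],[0,-1,3,1],[0,0,-4,-3],[0,0,0,1]]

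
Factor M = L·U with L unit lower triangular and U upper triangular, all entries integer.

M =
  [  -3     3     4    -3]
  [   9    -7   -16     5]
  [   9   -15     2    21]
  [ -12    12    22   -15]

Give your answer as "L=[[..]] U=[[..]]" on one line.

  R1 -= -3·R0 → [0,2,-4,-4]
  R2 -= -3·R0 → [0,-6,14,12]
  R3 -= 4·R0 → [0,0,6,-3]
  R2 -= -3·R1 → [0,0,2,0]
  R3 -= 0·R1 → [0,0,6,-3]
  R3 -= 3·R2 → [0,0,0,-3]

L=[[1,0,0,0],[-3,1,0,0],[-3,-3,1,0],[4,0,3,1]] U=[[-3,3,4,-3],[0,2,-4,-4],[0,0,2,0],[0,0,0,-3]]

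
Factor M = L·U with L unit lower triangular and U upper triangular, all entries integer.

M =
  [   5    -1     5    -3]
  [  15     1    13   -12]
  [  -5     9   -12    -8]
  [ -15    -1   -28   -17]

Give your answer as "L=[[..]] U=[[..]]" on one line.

L=[[1,0,0,0],[3,1,0,0],[-1,2,1,0],[-3,-1,5,1]] U=[[5,-1,5,-3],[0,4,-2,-3],[0,0,-3,-5],[0,0,0,-4]]

  R1 -= 3·R0 → [0,4,-2,-3]
  R2 -= -1·R0 → [0,8,-7,-11]
  R3 -= -3·R0 → [0,-4,-13,-26]
  R2 -= 2·R1 → [0,0,-3,-5]
  R3 -= -1·R1 → [0,0,-15,-29]
  R3 -= 5·R2 → [0,0,0,-4]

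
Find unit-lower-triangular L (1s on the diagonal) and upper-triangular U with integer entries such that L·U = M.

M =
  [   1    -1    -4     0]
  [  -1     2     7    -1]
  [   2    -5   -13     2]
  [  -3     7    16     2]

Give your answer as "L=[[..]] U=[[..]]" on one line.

  r1 -= -1·r0 → [0,1,3,-1]
  r2 -= 2·r0 → [0,-3,-5,2]
  r3 -= -3·r0 → [0,4,4,2]
  r2 -= -3·r1 → [0,0,4,-1]
  r3 -= 4·r1 → [0,0,-8,6]
  r3 -= -2·r2 → [0,0,0,4]

L=[[1,0,0,0],[-1,1,0,0],[2,-3,1,0],[-3,4,-2,1]] U=[[1,-1,-4,0],[0,1,3,-1],[0,0,4,-1],[0,0,0,4]]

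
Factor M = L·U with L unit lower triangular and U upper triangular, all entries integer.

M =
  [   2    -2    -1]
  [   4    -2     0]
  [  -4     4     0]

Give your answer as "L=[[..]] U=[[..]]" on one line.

L=[[1,0,0],[2,1,0],[-2,0,1]] U=[[2,-2,-1],[0,2,2],[0,0,-2]]

  row1 -= 2·row0 → [0,2,2]
  row2 -= -2·row0 → [0,0,-2]
  row2 -= 0·row1 → [0,0,-2]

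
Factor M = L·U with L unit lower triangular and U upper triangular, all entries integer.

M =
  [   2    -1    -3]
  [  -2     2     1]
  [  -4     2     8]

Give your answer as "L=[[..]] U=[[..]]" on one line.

  r1 -= -1·r0 → [0,1,-2]
  r2 -= -2·r0 → [0,0,2]
  r2 -= 0·r1 → [0,0,2]

L=[[1,0,0],[-1,1,0],[-2,0,1]] U=[[2,-1,-3],[0,1,-2],[0,0,2]]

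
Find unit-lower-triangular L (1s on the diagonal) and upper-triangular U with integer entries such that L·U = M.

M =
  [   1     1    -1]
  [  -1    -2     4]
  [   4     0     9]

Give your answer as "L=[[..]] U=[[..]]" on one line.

L=[[1,0,0],[-1,1,0],[4,4,1]] U=[[1,1,-1],[0,-1,3],[0,0,1]]

  r1 -= -1·r0 → [0,-1,3]
  r2 -= 4·r0 → [0,-4,13]
  r2 -= 4·r1 → [0,0,1]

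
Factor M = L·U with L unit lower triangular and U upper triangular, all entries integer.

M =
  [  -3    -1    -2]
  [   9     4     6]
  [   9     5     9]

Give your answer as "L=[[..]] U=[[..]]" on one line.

L=[[1,0,0],[-3,1,0],[-3,2,1]] U=[[-3,-1,-2],[0,1,0],[0,0,3]]

  row1 -= -3·row0 → [0,1,0]
  row2 -= -3·row0 → [0,2,3]
  row2 -= 2·row1 → [0,0,3]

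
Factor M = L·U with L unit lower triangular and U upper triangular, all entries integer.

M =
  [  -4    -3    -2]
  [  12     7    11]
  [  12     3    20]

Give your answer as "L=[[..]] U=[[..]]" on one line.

  row1 -= -3·row0 → [0,-2,5]
  row2 -= -3·row0 → [0,-6,14]
  row2 -= 3·row1 → [0,0,-1]

L=[[1,0,0],[-3,1,0],[-3,3,1]] U=[[-4,-3,-2],[0,-2,5],[0,0,-1]]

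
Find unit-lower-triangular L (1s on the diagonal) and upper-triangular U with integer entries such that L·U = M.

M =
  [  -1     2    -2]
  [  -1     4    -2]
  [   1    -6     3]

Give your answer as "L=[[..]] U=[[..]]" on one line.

L=[[1,0,0],[1,1,0],[-1,-2,1]] U=[[-1,2,-2],[0,2,0],[0,0,1]]

  row1 -= 1·row0 → [0,2,0]
  row2 -= -1·row0 → [0,-4,1]
  row2 -= -2·row1 → [0,0,1]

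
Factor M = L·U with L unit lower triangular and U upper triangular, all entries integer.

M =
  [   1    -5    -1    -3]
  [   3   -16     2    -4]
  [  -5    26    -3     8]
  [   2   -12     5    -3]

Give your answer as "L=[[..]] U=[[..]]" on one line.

  row1 -= 3·row0 → [0,-1,5,5]
  row2 -= -5·row0 → [0,1,-8,-7]
  row3 -= 2·row0 → [0,-2,7,3]
  row2 -= -1·row1 → [0,0,-3,-2]
  row3 -= 2·row1 → [0,0,-3,-7]
  row3 -= 1·row2 → [0,0,0,-5]

L=[[1,0,0,0],[3,1,0,0],[-5,-1,1,0],[2,2,1,1]] U=[[1,-5,-1,-3],[0,-1,5,5],[0,0,-3,-2],[0,0,0,-5]]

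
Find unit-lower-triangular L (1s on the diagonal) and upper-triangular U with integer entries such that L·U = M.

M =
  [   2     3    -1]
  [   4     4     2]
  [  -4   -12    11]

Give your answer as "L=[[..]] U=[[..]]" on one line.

  r1 -= 2·r0 → [0,-2,4]
  r2 -= -2·r0 → [0,-6,9]
  r2 -= 3·r1 → [0,0,-3]

L=[[1,0,0],[2,1,0],[-2,3,1]] U=[[2,3,-1],[0,-2,4],[0,0,-3]]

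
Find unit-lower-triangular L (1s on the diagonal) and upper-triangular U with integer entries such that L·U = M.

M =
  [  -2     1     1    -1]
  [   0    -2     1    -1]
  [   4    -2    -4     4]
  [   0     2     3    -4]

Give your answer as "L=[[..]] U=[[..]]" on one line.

  r1 -= 0·r0 → [0,-2,1,-1]
  r2 -= -2·r0 → [0,0,-2,2]
  r3 -= 0·r0 → [0,2,3,-4]
  r2 -= 0·r1 → [0,0,-2,2]
  r3 -= -1·r1 → [0,0,4,-5]
  r3 -= -2·r2 → [0,0,0,-1]

L=[[1,0,0,0],[0,1,0,0],[-2,0,1,0],[0,-1,-2,1]] U=[[-2,1,1,-1],[0,-2,1,-1],[0,0,-2,2],[0,0,0,-1]]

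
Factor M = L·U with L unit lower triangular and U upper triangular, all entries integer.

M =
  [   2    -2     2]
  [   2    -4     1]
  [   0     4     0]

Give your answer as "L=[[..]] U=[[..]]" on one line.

L=[[1,0,0],[1,1,0],[0,-2,1]] U=[[2,-2,2],[0,-2,-1],[0,0,-2]]

  row1 -= 1·row0 → [0,-2,-1]
  row2 -= 0·row0 → [0,4,0]
  row2 -= -2·row1 → [0,0,-2]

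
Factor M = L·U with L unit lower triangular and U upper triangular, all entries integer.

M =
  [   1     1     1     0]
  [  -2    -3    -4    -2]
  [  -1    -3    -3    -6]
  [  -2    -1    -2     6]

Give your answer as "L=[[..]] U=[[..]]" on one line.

L=[[1,0,0,0],[-2,1,0,0],[-1,2,1,0],[-2,-1,-1,1]] U=[[1,1,1,0],[0,-1,-2,-2],[0,0,2,-2],[0,0,0,2]]

  R1 -= -2·R0 → [0,-1,-2,-2]
  R2 -= -1·R0 → [0,-2,-2,-6]
  R3 -= -2·R0 → [0,1,0,6]
  R2 -= 2·R1 → [0,0,2,-2]
  R3 -= -1·R1 → [0,0,-2,4]
  R3 -= -1·R2 → [0,0,0,2]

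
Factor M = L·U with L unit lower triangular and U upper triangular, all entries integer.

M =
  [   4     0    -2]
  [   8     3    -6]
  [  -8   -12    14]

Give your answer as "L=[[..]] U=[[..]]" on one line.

L=[[1,0,0],[2,1,0],[-2,-4,1]] U=[[4,0,-2],[0,3,-2],[0,0,2]]

  r1 -= 2·r0 → [0,3,-2]
  r2 -= -2·r0 → [0,-12,10]
  r2 -= -4·r1 → [0,0,2]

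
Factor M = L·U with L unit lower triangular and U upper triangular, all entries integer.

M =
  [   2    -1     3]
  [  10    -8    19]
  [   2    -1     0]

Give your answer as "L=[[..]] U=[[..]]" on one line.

L=[[1,0,0],[5,1,0],[1,0,1]] U=[[2,-1,3],[0,-3,4],[0,0,-3]]

  row1 -= 5·row0 → [0,-3,4]
  row2 -= 1·row0 → [0,0,-3]
  row2 -= 0·row1 → [0,0,-3]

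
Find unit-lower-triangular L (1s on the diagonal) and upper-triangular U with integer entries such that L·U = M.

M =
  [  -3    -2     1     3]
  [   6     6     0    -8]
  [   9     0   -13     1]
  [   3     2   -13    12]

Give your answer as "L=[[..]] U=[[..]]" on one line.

  R1 -= -2·R0 → [0,2,2,-2]
  R2 -= -3·R0 → [0,-6,-10,10]
  R3 -= -1·R0 → [0,0,-12,15]
  R2 -= -3·R1 → [0,0,-4,4]
  R3 -= 0·R1 → [0,0,-12,15]
  R3 -= 3·R2 → [0,0,0,3]

L=[[1,0,0,0],[-2,1,0,0],[-3,-3,1,0],[-1,0,3,1]] U=[[-3,-2,1,3],[0,2,2,-2],[0,0,-4,4],[0,0,0,3]]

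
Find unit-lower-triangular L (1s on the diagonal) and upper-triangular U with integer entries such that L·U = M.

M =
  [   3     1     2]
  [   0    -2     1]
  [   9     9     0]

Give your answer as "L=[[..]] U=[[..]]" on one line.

  R1 -= 0·R0 → [0,-2,1]
  R2 -= 3·R0 → [0,6,-6]
  R2 -= -3·R1 → [0,0,-3]

L=[[1,0,0],[0,1,0],[3,-3,1]] U=[[3,1,2],[0,-2,1],[0,0,-3]]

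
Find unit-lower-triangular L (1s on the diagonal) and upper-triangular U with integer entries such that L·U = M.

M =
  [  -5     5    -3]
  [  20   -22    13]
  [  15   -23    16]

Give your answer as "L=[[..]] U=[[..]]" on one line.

L=[[1,0,0],[-4,1,0],[-3,4,1]] U=[[-5,5,-3],[0,-2,1],[0,0,3]]

  R1 -= -4·R0 → [0,-2,1]
  R2 -= -3·R0 → [0,-8,7]
  R2 -= 4·R1 → [0,0,3]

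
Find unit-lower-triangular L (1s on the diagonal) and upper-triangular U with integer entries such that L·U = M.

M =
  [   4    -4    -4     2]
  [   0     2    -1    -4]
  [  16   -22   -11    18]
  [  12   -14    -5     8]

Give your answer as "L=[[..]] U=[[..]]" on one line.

L=[[1,0,0,0],[0,1,0,0],[4,-3,1,0],[3,-1,3,1]] U=[[4,-4,-4,2],[0,2,-1,-4],[0,0,2,-2],[0,0,0,4]]

  R1 -= 0·R0 → [0,2,-1,-4]
  R2 -= 4·R0 → [0,-6,5,10]
  R3 -= 3·R0 → [0,-2,7,2]
  R2 -= -3·R1 → [0,0,2,-2]
  R3 -= -1·R1 → [0,0,6,-2]
  R3 -= 3·R2 → [0,0,0,4]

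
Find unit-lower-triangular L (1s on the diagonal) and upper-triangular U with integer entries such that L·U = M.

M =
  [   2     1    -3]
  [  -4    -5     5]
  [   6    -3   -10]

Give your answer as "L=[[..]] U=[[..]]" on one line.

L=[[1,0,0],[-2,1,0],[3,2,1]] U=[[2,1,-3],[0,-3,-1],[0,0,1]]

  r1 -= -2·r0 → [0,-3,-1]
  r2 -= 3·r0 → [0,-6,-1]
  r2 -= 2·r1 → [0,0,1]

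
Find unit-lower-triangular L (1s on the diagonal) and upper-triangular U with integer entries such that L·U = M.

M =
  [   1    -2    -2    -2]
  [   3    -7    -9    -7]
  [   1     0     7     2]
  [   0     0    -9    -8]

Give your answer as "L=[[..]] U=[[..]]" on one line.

L=[[1,0,0,0],[3,1,0,0],[1,-2,1,0],[0,0,-3,1]] U=[[1,-2,-2,-2],[0,-1,-3,-1],[0,0,3,2],[0,0,0,-2]]

  r1 -= 3·r0 → [0,-1,-3,-1]
  r2 -= 1·r0 → [0,2,9,4]
  r3 -= 0·r0 → [0,0,-9,-8]
  r2 -= -2·r1 → [0,0,3,2]
  r3 -= 0·r1 → [0,0,-9,-8]
  r3 -= -3·r2 → [0,0,0,-2]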